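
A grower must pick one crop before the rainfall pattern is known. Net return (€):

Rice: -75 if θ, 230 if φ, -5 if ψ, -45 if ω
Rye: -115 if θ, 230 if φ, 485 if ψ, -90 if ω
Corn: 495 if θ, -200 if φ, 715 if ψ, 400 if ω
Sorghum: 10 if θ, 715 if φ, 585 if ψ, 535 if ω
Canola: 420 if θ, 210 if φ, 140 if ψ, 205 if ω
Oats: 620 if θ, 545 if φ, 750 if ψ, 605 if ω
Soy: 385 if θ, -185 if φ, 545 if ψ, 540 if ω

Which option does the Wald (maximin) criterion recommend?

Row minima: Rice=-75, Rye=-115, Corn=-200, Sorghum=10, Canola=140, Oats=545, Soy=-185
Best worst-case = 545 → Oats.

Oats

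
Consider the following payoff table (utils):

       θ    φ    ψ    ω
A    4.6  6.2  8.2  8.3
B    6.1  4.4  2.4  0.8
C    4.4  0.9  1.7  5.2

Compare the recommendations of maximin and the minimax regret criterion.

Row minima: A=4.6, B=0.8, C=0.9
Best worst-case = 4.6 → A.
Column bests: θ=6.1, φ=6.2, ψ=8.2, ω=8.3.
A regrets: 1.5, 0.0, 0.0, 0.0 → max 1.5
B regrets: 0.0, 1.8, 5.8, 7.5 → max 7.5
C regrets: 1.7, 5.3, 6.5, 3.1 → max 6.5
Smallest max regret = 1.5 → A.

maximin → A; minimax regret → A (agree)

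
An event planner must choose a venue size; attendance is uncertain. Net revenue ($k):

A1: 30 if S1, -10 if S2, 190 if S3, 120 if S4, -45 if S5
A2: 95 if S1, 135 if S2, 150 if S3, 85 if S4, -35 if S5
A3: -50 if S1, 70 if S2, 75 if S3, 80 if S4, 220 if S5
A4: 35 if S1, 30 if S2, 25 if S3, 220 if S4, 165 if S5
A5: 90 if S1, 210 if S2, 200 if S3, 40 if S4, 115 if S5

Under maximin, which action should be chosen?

Row minima: A1=-45, A2=-35, A3=-50, A4=25, A5=40
Best worst-case = 40 → A5.

A5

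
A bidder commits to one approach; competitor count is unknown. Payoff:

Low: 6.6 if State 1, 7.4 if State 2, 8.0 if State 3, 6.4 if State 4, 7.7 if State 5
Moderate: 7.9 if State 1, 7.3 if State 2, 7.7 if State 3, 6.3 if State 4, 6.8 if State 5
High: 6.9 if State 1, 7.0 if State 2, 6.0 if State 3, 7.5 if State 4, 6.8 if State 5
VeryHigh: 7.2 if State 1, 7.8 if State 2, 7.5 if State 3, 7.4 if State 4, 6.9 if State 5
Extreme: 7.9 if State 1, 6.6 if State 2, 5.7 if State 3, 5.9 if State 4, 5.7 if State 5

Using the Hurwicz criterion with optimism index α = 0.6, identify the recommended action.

Low: 0.6·8.0 + 0.4·6.4 = 7.36
Moderate: 0.6·7.9 + 0.4·6.3 = 7.26
High: 0.6·7.5 + 0.4·6.0 = 6.9
VeryHigh: 0.6·7.8 + 0.4·6.9 = 7.44
Extreme: 0.6·7.9 + 0.4·5.7 = 7.02
Highest Hurwicz score = 7.44 → VeryHigh.

VeryHigh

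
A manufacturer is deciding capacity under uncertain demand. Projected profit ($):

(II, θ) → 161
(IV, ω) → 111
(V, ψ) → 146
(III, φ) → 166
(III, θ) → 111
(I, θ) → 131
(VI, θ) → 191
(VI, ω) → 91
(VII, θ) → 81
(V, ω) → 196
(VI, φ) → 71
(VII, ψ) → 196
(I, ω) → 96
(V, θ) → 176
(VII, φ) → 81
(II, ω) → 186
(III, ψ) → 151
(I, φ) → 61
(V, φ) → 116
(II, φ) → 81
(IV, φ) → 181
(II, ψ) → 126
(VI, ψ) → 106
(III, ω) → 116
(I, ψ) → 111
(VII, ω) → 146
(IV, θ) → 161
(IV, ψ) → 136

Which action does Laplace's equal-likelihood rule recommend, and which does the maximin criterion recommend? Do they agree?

Row averages: I=99.75, II=138.5, III=136, IV=147.25, V=158.5, VI=114.75, VII=126
Highest average = 158.5 → V.
Row minima: I=61, II=81, III=111, IV=111, V=116, VI=71, VII=81
Best worst-case = 116 → V.

laplace → V; maximin → V (agree)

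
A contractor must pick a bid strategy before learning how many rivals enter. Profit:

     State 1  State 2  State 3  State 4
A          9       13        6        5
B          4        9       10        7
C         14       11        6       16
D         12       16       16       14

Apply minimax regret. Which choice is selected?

Column bests: State 1=14, State 2=16, State 3=16, State 4=16.
A regrets: 5, 3, 10, 11 → max 11
B regrets: 10, 7, 6, 9 → max 10
C regrets: 0, 5, 10, 0 → max 10
D regrets: 2, 0, 0, 2 → max 2
Smallest max regret = 2 → D.

D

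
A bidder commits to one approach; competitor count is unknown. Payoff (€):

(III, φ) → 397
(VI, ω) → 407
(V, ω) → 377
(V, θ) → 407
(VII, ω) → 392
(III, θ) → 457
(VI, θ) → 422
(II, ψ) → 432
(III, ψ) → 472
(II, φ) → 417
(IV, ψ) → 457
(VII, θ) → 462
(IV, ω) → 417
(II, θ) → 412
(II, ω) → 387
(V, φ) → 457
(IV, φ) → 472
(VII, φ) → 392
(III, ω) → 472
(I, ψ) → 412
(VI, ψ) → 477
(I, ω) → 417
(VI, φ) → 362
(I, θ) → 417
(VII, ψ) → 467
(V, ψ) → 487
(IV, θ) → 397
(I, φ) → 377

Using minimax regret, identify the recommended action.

Column bests: θ=462, φ=472, ψ=487, ω=472.
I regrets: 45, 95, 75, 55 → max 95
II regrets: 50, 55, 55, 85 → max 85
III regrets: 5, 75, 15, 0 → max 75
IV regrets: 65, 0, 30, 55 → max 65
V regrets: 55, 15, 0, 95 → max 95
VI regrets: 40, 110, 10, 65 → max 110
VII regrets: 0, 80, 20, 80 → max 80
Smallest max regret = 65 → IV.

IV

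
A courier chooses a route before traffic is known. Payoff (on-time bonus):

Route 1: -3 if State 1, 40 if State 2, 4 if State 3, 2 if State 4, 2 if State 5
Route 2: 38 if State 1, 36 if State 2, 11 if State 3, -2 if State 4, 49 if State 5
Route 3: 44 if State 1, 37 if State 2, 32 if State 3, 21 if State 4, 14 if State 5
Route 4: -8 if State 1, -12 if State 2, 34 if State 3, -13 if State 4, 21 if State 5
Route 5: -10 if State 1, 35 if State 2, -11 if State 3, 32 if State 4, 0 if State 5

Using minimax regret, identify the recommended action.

Route 2

Column bests: State 1=44, State 2=40, State 3=34, State 4=32, State 5=49.
Route 1 regrets: 47, 0, 30, 30, 47 → max 47
Route 2 regrets: 6, 4, 23, 34, 0 → max 34
Route 3 regrets: 0, 3, 2, 11, 35 → max 35
Route 4 regrets: 52, 52, 0, 45, 28 → max 52
Route 5 regrets: 54, 5, 45, 0, 49 → max 54
Smallest max regret = 34 → Route 2.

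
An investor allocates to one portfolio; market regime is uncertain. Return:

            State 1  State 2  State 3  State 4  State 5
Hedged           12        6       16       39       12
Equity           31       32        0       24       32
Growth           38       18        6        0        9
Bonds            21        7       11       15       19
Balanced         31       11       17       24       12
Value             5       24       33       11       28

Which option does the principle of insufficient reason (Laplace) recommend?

Equity

Row averages: Hedged=17, Equity=23.8, Growth=14.2, Bonds=14.6, Balanced=19, Value=20.2
Highest average = 23.8 → Equity.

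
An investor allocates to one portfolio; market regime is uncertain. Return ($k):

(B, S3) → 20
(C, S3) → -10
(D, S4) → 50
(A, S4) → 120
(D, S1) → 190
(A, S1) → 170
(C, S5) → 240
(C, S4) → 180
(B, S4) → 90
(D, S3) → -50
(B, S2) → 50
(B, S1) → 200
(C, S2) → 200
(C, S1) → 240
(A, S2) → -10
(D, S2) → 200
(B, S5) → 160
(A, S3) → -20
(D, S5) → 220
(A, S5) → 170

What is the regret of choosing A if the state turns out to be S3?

40

Best payoff under S3 is 20.
Regret = 20 − (-20) = 40.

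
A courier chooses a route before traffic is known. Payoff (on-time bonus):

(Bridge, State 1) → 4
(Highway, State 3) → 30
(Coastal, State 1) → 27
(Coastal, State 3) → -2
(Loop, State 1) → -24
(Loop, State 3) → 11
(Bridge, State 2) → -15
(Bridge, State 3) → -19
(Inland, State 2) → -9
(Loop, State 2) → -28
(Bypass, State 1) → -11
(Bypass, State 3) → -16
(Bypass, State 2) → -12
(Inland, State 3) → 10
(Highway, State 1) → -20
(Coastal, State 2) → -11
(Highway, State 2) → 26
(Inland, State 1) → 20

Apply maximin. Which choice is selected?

Row minima: Coastal=-11, Inland=-9, Bypass=-16, Highway=-20, Loop=-28, Bridge=-19
Best worst-case = -9 → Inland.

Inland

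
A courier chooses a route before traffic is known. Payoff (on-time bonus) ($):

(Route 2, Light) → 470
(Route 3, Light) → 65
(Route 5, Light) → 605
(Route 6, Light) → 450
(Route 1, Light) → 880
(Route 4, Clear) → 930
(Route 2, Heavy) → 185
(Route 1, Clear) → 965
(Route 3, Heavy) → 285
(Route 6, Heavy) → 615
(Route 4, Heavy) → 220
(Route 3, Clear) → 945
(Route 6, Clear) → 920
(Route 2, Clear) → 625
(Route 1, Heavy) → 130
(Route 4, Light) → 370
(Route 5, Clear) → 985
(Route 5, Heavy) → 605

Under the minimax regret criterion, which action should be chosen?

Route 5

Column bests: Clear=985, Light=880, Heavy=615.
Route 1 regrets: 20, 0, 485 → max 485
Route 2 regrets: 360, 410, 430 → max 430
Route 3 regrets: 40, 815, 330 → max 815
Route 4 regrets: 55, 510, 395 → max 510
Route 5 regrets: 0, 275, 10 → max 275
Route 6 regrets: 65, 430, 0 → max 430
Smallest max regret = 275 → Route 5.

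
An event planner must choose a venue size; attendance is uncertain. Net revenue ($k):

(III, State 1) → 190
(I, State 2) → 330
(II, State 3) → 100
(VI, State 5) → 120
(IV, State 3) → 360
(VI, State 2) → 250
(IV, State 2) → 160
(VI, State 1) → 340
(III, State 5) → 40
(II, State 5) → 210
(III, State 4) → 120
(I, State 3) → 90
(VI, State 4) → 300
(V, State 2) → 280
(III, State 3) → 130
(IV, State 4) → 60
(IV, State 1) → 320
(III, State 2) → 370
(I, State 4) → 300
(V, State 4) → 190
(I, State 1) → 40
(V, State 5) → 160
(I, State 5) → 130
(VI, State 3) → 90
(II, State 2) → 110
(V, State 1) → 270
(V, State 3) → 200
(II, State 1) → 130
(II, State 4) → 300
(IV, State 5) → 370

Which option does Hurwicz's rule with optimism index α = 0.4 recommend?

I: 0.4·330 + 0.6·40 = 156
II: 0.4·300 + 0.6·100 = 180
III: 0.4·370 + 0.6·40 = 172
IV: 0.4·370 + 0.6·60 = 184
V: 0.4·280 + 0.6·160 = 208
VI: 0.4·340 + 0.6·90 = 190
Highest Hurwicz score = 208 → V.

V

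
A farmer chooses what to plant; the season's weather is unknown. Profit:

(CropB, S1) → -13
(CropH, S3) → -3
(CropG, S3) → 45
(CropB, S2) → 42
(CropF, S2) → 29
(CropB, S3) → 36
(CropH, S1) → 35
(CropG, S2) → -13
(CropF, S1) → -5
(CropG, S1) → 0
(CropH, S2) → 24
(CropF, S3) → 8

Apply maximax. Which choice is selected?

Row maxima: CropH=35, CropG=45, CropB=42, CropF=29
Best best-case = 45 → CropG.

CropG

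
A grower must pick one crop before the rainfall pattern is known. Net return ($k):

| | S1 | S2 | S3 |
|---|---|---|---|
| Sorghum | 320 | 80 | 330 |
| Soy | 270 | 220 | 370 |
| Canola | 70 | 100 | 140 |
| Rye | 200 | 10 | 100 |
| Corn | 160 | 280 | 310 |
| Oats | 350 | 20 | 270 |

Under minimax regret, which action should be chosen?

Soy

Column bests: S1=350, S2=280, S3=370.
Sorghum regrets: 30, 200, 40 → max 200
Soy regrets: 80, 60, 0 → max 80
Canola regrets: 280, 180, 230 → max 280
Rye regrets: 150, 270, 270 → max 270
Corn regrets: 190, 0, 60 → max 190
Oats regrets: 0, 260, 100 → max 260
Smallest max regret = 80 → Soy.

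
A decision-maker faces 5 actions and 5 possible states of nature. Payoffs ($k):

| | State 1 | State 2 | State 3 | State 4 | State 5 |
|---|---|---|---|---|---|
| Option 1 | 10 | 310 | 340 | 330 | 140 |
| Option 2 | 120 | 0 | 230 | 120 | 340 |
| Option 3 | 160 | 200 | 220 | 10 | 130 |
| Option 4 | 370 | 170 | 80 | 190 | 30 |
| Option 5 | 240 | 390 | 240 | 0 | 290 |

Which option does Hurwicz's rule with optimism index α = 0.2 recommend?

Option 1: 0.2·340 + 0.8·10 = 76
Option 2: 0.2·340 + 0.8·0 = 68
Option 3: 0.2·220 + 0.8·10 = 52
Option 4: 0.2·370 + 0.8·30 = 98
Option 5: 0.2·390 + 0.8·0 = 78
Highest Hurwicz score = 98 → Option 4.

Option 4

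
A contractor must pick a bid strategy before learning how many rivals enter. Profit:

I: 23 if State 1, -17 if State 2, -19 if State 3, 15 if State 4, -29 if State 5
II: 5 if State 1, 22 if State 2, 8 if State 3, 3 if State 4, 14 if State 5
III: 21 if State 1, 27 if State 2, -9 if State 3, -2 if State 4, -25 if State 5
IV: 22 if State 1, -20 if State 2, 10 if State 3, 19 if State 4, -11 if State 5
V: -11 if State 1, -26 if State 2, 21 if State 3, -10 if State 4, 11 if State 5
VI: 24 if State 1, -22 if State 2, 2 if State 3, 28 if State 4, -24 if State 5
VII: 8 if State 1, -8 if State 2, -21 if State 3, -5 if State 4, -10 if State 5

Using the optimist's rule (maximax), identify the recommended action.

VI

Row maxima: I=23, II=22, III=27, IV=22, V=21, VI=28, VII=8
Best best-case = 28 → VI.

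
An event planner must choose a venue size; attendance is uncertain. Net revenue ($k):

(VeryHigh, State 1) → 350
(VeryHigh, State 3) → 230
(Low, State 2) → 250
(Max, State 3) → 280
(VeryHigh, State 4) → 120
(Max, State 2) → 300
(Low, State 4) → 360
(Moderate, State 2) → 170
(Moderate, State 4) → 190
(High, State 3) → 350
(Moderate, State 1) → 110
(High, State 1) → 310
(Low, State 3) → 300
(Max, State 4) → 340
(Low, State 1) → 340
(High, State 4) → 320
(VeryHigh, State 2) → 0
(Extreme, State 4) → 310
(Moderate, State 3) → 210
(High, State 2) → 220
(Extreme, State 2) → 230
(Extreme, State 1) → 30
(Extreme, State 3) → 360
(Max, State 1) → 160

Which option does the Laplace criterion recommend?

Low

Row averages: Low=312.5, Moderate=170, High=300, VeryHigh=175, Extreme=232.5, Max=270
Highest average = 312.5 → Low.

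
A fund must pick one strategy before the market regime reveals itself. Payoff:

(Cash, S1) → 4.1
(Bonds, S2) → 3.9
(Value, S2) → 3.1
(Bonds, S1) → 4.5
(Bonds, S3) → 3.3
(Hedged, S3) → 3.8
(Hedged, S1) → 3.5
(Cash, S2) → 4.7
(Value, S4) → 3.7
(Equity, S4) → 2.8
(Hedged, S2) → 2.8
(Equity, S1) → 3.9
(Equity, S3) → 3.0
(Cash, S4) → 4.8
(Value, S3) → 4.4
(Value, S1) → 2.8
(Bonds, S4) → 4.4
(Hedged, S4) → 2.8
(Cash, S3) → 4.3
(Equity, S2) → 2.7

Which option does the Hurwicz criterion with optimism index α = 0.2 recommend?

Value: 0.2·4.4 + 0.8·2.8 = 3.12
Hedged: 0.2·3.8 + 0.8·2.8 = 3
Equity: 0.2·3.9 + 0.8·2.7 = 2.94
Bonds: 0.2·4.5 + 0.8·3.3 = 3.54
Cash: 0.2·4.8 + 0.8·4.1 = 4.24
Highest Hurwicz score = 4.24 → Cash.

Cash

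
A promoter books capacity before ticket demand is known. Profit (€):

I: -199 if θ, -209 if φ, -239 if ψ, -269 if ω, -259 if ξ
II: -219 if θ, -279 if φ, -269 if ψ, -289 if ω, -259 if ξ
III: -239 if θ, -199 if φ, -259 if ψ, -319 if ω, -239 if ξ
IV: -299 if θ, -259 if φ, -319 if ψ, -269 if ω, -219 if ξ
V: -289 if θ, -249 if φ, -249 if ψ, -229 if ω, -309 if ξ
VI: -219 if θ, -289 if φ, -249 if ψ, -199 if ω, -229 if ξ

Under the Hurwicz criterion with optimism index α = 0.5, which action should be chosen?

I: 0.5·(-199) + 0.5·(-269) = -234
II: 0.5·(-219) + 0.5·(-289) = -254
III: 0.5·(-199) + 0.5·(-319) = -259
IV: 0.5·(-219) + 0.5·(-319) = -269
V: 0.5·(-229) + 0.5·(-309) = -269
VI: 0.5·(-199) + 0.5·(-289) = -244
Highest Hurwicz score = -234 → I.

I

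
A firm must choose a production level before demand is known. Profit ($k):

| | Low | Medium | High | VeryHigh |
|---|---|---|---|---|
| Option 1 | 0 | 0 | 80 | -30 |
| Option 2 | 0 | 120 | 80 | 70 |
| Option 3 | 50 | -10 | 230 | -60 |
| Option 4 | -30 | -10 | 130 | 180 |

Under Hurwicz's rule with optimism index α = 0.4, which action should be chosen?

Option 1: 0.4·80 + 0.6·(-30) = 14
Option 2: 0.4·120 + 0.6·0 = 48
Option 3: 0.4·230 + 0.6·(-60) = 56
Option 4: 0.4·180 + 0.6·(-30) = 54
Highest Hurwicz score = 56 → Option 3.

Option 3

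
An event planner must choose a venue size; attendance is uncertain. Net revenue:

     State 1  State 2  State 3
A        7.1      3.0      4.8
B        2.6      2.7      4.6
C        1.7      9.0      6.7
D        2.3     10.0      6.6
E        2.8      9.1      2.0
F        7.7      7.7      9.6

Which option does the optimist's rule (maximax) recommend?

D

Row maxima: A=7.1, B=4.6, C=9.0, D=10.0, E=9.1, F=9.6
Best best-case = 10.0 → D.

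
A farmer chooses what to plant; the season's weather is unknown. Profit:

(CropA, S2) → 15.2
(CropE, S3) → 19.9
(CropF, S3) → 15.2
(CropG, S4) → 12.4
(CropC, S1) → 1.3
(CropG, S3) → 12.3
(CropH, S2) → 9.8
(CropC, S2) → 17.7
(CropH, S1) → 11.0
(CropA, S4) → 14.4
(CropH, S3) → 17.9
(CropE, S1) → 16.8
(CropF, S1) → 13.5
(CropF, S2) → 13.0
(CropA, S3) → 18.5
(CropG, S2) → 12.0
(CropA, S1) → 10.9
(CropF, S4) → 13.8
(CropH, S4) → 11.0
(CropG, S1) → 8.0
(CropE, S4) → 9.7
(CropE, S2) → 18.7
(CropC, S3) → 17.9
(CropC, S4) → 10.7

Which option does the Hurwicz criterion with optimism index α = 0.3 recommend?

CropF

CropG: 0.3·12.4 + 0.7·8.0 = 9.32
CropA: 0.3·18.5 + 0.7·10.9 = 13.18
CropH: 0.3·17.9 + 0.7·9.8 = 12.23
CropC: 0.3·17.9 + 0.7·1.3 = 6.28
CropE: 0.3·19.9 + 0.7·9.7 = 12.76
CropF: 0.3·15.2 + 0.7·13.0 = 13.66
Highest Hurwicz score = 13.66 → CropF.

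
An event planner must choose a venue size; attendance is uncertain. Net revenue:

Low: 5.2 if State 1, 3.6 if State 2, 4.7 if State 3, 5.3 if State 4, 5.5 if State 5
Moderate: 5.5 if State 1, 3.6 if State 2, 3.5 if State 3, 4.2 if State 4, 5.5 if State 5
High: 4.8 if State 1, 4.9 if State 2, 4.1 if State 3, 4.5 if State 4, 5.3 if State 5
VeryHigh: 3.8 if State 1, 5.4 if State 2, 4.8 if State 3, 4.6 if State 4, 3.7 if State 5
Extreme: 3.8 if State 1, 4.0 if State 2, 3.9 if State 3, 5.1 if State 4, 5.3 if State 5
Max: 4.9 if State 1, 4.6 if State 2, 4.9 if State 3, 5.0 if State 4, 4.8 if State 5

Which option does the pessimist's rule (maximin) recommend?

Row minima: Low=3.6, Moderate=3.5, High=4.1, VeryHigh=3.7, Extreme=3.8, Max=4.6
Best worst-case = 4.6 → Max.

Max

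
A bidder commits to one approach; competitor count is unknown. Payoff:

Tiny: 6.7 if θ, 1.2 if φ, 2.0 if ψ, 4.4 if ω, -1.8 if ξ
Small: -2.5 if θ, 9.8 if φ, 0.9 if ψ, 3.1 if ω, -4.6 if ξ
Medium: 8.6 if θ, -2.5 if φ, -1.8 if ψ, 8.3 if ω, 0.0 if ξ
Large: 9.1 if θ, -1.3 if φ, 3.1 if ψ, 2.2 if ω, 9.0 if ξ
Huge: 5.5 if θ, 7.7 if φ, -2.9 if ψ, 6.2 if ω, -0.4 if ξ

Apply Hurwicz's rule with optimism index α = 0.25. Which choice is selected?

Large

Tiny: 0.25·6.7 + 0.75·(-1.8) = 0.325
Small: 0.25·9.8 + 0.75·(-4.6) = -1
Medium: 0.25·8.6 + 0.75·(-2.5) = 0.275
Large: 0.25·9.1 + 0.75·(-1.3) = 1.3
Huge: 0.25·7.7 + 0.75·(-2.9) = -0.25
Highest Hurwicz score = 1.3 → Large.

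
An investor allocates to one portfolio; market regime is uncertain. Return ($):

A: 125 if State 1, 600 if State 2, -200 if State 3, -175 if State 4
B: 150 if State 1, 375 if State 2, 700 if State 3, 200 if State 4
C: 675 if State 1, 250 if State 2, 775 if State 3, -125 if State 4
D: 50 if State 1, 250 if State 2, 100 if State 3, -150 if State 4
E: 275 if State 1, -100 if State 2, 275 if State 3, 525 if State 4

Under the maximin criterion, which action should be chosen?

B

Row minima: A=-200, B=150, C=-125, D=-150, E=-100
Best worst-case = 150 → B.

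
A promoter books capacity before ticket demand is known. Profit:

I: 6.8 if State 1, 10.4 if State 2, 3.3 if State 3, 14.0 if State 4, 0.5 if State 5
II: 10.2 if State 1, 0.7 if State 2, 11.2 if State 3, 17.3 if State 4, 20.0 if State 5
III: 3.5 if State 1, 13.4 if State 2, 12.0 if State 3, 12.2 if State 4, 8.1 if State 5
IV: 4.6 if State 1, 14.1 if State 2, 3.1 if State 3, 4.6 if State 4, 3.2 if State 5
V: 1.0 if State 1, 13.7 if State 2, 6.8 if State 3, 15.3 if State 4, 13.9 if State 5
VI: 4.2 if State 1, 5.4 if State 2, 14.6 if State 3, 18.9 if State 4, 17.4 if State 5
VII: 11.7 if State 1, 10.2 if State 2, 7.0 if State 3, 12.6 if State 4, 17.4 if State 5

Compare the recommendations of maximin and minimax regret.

Row minima: I=0.5, II=0.7, III=3.5, IV=3.1, V=1.0, VI=4.2, VII=7.0
Best worst-case = 7.0 → VII.
Column bests: State 1=11.7, State 2=14.1, State 3=14.6, State 4=18.9, State 5=20.0.
I regrets: 4.9, 3.7, 11.3, 4.9, 19.5 → max 19.5
II regrets: 1.5, 13.4, 3.4, 1.6, 0.0 → max 13.4
III regrets: 8.2, 0.7, 2.6, 6.7, 11.9 → max 11.9
IV regrets: 7.1, 0.0, 11.5, 14.3, 16.8 → max 16.8
V regrets: 10.7, 0.4, 7.8, 3.6, 6.1 → max 10.7
VI regrets: 7.5, 8.7, 0.0, 0.0, 2.6 → max 8.7
VII regrets: 0.0, 3.9, 7.6, 6.3, 2.6 → max 7.6
Smallest max regret = 7.6 → VII.

maximin → VII; minimax regret → VII (agree)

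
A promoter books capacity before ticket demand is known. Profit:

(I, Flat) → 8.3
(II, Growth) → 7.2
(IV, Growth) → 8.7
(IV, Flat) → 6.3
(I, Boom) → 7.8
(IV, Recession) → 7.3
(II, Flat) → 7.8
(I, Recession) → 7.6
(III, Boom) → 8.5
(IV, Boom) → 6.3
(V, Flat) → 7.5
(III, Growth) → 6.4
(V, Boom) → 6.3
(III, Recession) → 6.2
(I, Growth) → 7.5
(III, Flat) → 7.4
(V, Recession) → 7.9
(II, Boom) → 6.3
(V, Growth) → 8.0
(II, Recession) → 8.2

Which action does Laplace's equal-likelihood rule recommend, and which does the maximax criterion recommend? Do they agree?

laplace → I; maximax → IV (disagree)

Row averages: I=7.8, II=7.375, III=7.125, IV=7.15, V=7.425
Highest average = 7.8 → I.
Row maxima: I=8.3, II=8.2, III=8.5, IV=8.7, V=8.0
Best best-case = 8.7 → IV.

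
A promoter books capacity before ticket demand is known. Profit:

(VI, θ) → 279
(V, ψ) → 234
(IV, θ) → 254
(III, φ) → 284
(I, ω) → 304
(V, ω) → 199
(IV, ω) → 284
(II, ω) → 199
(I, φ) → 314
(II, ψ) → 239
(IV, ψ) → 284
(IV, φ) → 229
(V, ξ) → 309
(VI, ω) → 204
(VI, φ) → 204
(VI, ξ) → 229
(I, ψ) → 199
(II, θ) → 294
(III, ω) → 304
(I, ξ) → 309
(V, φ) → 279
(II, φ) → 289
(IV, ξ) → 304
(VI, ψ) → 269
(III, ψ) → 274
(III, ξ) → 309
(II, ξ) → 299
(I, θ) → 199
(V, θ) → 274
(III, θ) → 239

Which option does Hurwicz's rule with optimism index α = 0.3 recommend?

I: 0.3·314 + 0.7·199 = 233.5
II: 0.3·299 + 0.7·199 = 229
III: 0.3·309 + 0.7·239 = 260
IV: 0.3·304 + 0.7·229 = 251.5
V: 0.3·309 + 0.7·199 = 232
VI: 0.3·279 + 0.7·204 = 226.5
Highest Hurwicz score = 260 → III.

III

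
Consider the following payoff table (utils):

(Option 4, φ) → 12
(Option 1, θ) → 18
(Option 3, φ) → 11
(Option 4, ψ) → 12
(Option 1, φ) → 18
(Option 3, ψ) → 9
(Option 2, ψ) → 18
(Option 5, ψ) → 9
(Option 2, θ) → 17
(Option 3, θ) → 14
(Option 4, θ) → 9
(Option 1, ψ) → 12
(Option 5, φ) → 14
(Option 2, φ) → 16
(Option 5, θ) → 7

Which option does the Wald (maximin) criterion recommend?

Row minima: Option 1=12, Option 2=16, Option 3=9, Option 4=9, Option 5=7
Best worst-case = 16 → Option 2.

Option 2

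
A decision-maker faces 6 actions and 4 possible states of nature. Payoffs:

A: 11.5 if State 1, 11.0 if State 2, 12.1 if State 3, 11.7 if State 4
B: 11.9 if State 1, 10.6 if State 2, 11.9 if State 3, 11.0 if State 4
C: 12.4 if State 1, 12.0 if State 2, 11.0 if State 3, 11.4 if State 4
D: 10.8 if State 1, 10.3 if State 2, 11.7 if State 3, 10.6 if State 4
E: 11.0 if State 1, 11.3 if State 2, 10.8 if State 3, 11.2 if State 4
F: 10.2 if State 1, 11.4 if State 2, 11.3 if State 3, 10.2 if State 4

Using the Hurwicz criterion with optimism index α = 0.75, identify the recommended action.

A: 0.75·12.1 + 0.25·11.0 = 11.825
B: 0.75·11.9 + 0.25·10.6 = 11.575
C: 0.75·12.4 + 0.25·11.0 = 12.05
D: 0.75·11.7 + 0.25·10.3 = 11.35
E: 0.75·11.3 + 0.25·10.8 = 11.175
F: 0.75·11.4 + 0.25·10.2 = 11.1
Highest Hurwicz score = 12.05 → C.

C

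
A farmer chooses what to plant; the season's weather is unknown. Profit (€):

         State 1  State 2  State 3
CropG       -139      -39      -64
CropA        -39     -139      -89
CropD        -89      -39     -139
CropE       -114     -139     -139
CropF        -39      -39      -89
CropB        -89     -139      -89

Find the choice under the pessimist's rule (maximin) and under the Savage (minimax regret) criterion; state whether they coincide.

Row minima: CropG=-139, CropA=-139, CropD=-139, CropE=-139, CropF=-89, CropB=-139
Best worst-case = -89 → CropF.
Column bests: State 1=-39, State 2=-39, State 3=-64.
CropG regrets: 100, 0, 0 → max 100
CropA regrets: 0, 100, 25 → max 100
CropD regrets: 50, 0, 75 → max 75
CropE regrets: 75, 100, 75 → max 100
CropF regrets: 0, 0, 25 → max 25
CropB regrets: 50, 100, 25 → max 100
Smallest max regret = 25 → CropF.

maximin → CropF; minimax regret → CropF (agree)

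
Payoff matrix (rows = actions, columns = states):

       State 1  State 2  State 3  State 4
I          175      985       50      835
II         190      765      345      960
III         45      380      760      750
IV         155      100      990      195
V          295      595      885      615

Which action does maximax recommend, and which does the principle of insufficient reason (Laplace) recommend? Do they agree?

Row maxima: I=985, II=960, III=760, IV=990, V=885
Best best-case = 990 → IV.
Row averages: I=511.25, II=565, III=483.75, IV=360, V=597.5
Highest average = 597.5 → V.

maximax → IV; laplace → V (disagree)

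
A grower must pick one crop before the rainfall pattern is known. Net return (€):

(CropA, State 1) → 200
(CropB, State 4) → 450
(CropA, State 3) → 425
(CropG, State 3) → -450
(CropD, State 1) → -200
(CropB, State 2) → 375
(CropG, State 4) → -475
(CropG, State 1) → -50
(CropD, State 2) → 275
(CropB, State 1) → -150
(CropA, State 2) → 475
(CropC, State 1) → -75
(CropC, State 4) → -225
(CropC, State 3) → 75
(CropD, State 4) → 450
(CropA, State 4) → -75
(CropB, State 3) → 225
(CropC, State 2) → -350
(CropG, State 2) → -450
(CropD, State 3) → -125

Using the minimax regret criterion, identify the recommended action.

CropB

Column bests: State 1=200, State 2=475, State 3=425, State 4=450.
CropG regrets: 250, 925, 875, 925 → max 925
CropB regrets: 350, 100, 200, 0 → max 350
CropD regrets: 400, 200, 550, 0 → max 550
CropA regrets: 0, 0, 0, 525 → max 525
CropC regrets: 275, 825, 350, 675 → max 825
Smallest max regret = 350 → CropB.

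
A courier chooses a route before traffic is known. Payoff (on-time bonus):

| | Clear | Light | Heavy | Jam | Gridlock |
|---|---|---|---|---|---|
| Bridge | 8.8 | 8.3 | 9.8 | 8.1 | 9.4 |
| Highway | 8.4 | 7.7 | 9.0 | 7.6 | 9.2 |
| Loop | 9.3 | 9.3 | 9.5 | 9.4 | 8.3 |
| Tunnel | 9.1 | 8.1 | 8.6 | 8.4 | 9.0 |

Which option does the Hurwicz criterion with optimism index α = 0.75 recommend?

Bridge: 0.75·9.8 + 0.25·8.1 = 9.375
Highway: 0.75·9.2 + 0.25·7.6 = 8.8
Loop: 0.75·9.5 + 0.25·8.3 = 9.2
Tunnel: 0.75·9.1 + 0.25·8.1 = 8.85
Highest Hurwicz score = 9.375 → Bridge.

Bridge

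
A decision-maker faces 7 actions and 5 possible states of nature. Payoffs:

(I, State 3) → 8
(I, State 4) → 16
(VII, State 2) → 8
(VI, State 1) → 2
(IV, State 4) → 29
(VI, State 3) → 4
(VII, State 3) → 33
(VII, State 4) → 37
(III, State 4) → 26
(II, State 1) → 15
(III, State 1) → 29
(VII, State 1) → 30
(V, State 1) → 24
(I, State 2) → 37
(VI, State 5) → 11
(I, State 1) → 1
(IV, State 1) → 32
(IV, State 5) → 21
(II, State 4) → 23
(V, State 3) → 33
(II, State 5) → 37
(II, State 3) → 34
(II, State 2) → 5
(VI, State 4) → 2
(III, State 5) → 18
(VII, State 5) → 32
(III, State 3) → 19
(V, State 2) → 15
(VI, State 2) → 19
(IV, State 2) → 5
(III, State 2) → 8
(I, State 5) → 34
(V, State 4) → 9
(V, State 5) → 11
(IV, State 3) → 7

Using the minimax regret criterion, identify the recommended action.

V

Column bests: State 1=32, State 2=37, State 3=34, State 4=37, State 5=37.
I regrets: 31, 0, 26, 21, 3 → max 31
II regrets: 17, 32, 0, 14, 0 → max 32
III regrets: 3, 29, 15, 11, 19 → max 29
IV regrets: 0, 32, 27, 8, 16 → max 32
V regrets: 8, 22, 1, 28, 26 → max 28
VI regrets: 30, 18, 30, 35, 26 → max 35
VII regrets: 2, 29, 1, 0, 5 → max 29
Smallest max regret = 28 → V.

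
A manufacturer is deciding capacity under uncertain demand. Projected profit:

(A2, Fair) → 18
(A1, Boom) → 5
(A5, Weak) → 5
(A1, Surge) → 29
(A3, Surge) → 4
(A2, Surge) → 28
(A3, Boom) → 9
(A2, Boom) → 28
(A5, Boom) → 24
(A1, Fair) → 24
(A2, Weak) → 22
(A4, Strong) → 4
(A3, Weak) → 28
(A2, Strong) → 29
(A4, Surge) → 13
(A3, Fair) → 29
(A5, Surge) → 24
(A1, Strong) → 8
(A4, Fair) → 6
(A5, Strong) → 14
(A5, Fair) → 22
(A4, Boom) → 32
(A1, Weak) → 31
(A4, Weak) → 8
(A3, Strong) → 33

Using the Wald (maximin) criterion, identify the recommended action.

Row minima: A1=5, A2=18, A3=4, A4=4, A5=5
Best worst-case = 18 → A2.

A2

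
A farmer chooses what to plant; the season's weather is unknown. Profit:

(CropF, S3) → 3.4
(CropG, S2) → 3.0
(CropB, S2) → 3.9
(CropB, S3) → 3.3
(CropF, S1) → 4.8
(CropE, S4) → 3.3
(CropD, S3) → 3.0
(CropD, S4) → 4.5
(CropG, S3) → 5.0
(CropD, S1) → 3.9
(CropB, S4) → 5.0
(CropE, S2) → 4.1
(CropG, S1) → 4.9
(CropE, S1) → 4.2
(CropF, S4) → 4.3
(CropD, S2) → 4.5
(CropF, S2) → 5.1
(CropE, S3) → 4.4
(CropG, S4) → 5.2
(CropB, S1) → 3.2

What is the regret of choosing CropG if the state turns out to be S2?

Best payoff under S2 is 5.1.
Regret = 5.1 − 3.0 = 2.1.

2.1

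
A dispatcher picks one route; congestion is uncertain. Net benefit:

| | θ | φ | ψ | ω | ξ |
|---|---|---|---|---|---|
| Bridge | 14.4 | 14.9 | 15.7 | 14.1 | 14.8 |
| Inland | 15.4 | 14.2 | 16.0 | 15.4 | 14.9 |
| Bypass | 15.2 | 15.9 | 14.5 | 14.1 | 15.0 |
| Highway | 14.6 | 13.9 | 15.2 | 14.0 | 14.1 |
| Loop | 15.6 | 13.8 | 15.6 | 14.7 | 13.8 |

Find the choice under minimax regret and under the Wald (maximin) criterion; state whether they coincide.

minimax regret → Bridge; maximin → Inland (disagree)

Column bests: θ=15.6, φ=15.9, ψ=16.0, ω=15.4, ξ=15.0.
Bridge regrets: 1.2, 1.0, 0.3, 1.3, 0.2 → max 1.3
Inland regrets: 0.2, 1.7, 0.0, 0.0, 0.1 → max 1.7
Bypass regrets: 0.4, 0.0, 1.5, 1.3, 0.0 → max 1.5
Highway regrets: 1.0, 2.0, 0.8, 1.4, 0.9 → max 2.0
Loop regrets: 0.0, 2.1, 0.4, 0.7, 1.2 → max 2.1
Smallest max regret = 1.3 → Bridge.
Row minima: Bridge=14.1, Inland=14.2, Bypass=14.1, Highway=13.9, Loop=13.8
Best worst-case = 14.2 → Inland.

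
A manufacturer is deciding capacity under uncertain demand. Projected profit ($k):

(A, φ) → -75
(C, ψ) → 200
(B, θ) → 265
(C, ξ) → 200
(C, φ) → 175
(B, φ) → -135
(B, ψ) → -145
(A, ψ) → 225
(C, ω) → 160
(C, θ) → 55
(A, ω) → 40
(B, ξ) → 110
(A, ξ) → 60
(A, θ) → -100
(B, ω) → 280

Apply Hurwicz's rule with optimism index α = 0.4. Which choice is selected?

A: 0.4·225 + 0.6·(-100) = 30
B: 0.4·280 + 0.6·(-145) = 25
C: 0.4·200 + 0.6·55 = 113
Highest Hurwicz score = 113 → C.

C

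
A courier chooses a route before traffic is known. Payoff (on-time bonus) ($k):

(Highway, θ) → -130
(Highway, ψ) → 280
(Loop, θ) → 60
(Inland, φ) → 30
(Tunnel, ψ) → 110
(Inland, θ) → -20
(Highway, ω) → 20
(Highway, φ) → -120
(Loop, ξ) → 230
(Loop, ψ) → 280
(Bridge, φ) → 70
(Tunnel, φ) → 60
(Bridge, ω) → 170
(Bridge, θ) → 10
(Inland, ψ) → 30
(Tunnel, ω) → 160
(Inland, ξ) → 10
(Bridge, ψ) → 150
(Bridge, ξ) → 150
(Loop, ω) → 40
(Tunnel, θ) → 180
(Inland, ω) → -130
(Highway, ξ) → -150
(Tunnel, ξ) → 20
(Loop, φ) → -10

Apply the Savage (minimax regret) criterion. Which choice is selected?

Column bests: θ=180, φ=70, ψ=280, ω=170, ξ=230.
Loop regrets: 120, 80, 0, 130, 0 → max 130
Tunnel regrets: 0, 10, 170, 10, 210 → max 210
Highway regrets: 310, 190, 0, 150, 380 → max 380
Inland regrets: 200, 40, 250, 300, 220 → max 300
Bridge regrets: 170, 0, 130, 0, 80 → max 170
Smallest max regret = 130 → Loop.

Loop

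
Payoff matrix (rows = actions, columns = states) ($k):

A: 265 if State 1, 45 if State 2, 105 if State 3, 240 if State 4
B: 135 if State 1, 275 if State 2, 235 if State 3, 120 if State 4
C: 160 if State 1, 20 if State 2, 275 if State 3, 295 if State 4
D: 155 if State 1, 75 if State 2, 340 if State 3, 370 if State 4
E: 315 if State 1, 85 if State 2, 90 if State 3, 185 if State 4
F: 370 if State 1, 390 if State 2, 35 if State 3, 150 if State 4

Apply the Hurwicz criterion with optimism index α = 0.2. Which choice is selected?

A: 0.2·265 + 0.8·45 = 89
B: 0.2·275 + 0.8·120 = 151
C: 0.2·295 + 0.8·20 = 75
D: 0.2·370 + 0.8·75 = 134
E: 0.2·315 + 0.8·85 = 131
F: 0.2·390 + 0.8·35 = 106
Highest Hurwicz score = 151 → B.

B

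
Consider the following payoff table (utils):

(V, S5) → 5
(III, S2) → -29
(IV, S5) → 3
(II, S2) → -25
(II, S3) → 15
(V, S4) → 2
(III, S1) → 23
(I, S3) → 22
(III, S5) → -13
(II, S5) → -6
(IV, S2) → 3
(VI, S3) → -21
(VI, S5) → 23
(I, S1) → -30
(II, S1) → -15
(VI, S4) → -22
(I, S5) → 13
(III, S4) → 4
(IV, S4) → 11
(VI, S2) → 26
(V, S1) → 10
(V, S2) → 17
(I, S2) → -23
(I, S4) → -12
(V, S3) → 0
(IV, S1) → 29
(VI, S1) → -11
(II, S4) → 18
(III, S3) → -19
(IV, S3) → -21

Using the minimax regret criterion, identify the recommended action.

V

Column bests: S1=29, S2=26, S3=22, S4=18, S5=23.
I regrets: 59, 49, 0, 30, 10 → max 59
II regrets: 44, 51, 7, 0, 29 → max 51
III regrets: 6, 55, 41, 14, 36 → max 55
IV regrets: 0, 23, 43, 7, 20 → max 43
V regrets: 19, 9, 22, 16, 18 → max 22
VI regrets: 40, 0, 43, 40, 0 → max 43
Smallest max regret = 22 → V.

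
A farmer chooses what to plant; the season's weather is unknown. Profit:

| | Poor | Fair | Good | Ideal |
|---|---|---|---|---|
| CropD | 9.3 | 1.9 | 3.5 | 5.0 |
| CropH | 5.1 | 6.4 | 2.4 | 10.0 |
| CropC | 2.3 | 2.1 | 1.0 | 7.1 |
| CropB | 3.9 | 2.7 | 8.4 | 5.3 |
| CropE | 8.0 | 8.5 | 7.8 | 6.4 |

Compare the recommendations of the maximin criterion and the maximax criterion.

maximin → CropE; maximax → CropH (disagree)

Row minima: CropD=1.9, CropH=2.4, CropC=1.0, CropB=2.7, CropE=6.4
Best worst-case = 6.4 → CropE.
Row maxima: CropD=9.3, CropH=10.0, CropC=7.1, CropB=8.4, CropE=8.5
Best best-case = 10.0 → CropH.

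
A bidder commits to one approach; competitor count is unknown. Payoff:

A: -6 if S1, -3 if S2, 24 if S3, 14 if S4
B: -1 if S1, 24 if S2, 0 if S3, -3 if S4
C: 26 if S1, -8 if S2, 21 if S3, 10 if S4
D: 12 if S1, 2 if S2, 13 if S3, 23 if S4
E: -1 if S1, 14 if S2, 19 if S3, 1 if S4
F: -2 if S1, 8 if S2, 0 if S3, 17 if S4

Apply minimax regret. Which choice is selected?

D

Column bests: S1=26, S2=24, S3=24, S4=23.
A regrets: 32, 27, 0, 9 → max 32
B regrets: 27, 0, 24, 26 → max 27
C regrets: 0, 32, 3, 13 → max 32
D regrets: 14, 22, 11, 0 → max 22
E regrets: 27, 10, 5, 22 → max 27
F regrets: 28, 16, 24, 6 → max 28
Smallest max regret = 22 → D.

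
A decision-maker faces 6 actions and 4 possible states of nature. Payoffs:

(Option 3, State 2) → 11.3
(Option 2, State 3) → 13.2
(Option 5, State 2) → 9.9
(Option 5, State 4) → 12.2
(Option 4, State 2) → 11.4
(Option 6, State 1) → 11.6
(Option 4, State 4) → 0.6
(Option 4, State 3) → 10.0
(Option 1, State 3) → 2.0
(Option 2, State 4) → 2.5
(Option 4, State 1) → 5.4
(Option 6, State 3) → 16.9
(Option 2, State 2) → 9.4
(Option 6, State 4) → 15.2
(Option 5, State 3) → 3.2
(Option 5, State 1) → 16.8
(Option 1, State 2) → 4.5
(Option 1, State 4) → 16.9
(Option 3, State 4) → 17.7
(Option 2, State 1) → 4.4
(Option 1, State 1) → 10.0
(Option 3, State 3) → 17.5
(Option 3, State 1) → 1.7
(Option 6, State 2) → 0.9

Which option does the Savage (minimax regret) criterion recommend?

Column bests: State 1=16.8, State 2=11.4, State 3=17.5, State 4=17.7.
Option 1 regrets: 6.8, 6.9, 15.5, 0.8 → max 15.5
Option 2 regrets: 12.4, 2.0, 4.3, 15.2 → max 15.2
Option 3 regrets: 15.1, 0.1, 0.0, 0.0 → max 15.1
Option 4 regrets: 11.4, 0.0, 7.5, 17.1 → max 17.1
Option 5 regrets: 0.0, 1.5, 14.3, 5.5 → max 14.3
Option 6 regrets: 5.2, 10.5, 0.6, 2.5 → max 10.5
Smallest max regret = 10.5 → Option 6.

Option 6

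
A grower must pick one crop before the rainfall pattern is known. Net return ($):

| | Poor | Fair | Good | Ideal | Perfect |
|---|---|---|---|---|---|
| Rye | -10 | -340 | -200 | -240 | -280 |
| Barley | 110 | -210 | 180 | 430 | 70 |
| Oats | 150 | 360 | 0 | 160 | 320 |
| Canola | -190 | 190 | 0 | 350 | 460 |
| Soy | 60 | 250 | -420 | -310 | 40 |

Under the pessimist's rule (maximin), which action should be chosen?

Row minima: Rye=-340, Barley=-210, Oats=0, Canola=-190, Soy=-420
Best worst-case = 0 → Oats.

Oats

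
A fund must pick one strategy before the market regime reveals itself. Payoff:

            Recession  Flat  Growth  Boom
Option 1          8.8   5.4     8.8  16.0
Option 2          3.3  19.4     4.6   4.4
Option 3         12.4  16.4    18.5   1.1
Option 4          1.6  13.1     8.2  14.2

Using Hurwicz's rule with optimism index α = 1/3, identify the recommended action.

Option 1

Option 1: 1/3·16.0 + 2/3·5.4 = 134/15
Option 2: 1/3·19.4 + 2/3·3.3 = 26/3
Option 3: 1/3·18.5 + 2/3·1.1 = 6.9
Option 4: 1/3·14.2 + 2/3·1.6 = 5.8
Highest Hurwicz score = 134/15 → Option 1.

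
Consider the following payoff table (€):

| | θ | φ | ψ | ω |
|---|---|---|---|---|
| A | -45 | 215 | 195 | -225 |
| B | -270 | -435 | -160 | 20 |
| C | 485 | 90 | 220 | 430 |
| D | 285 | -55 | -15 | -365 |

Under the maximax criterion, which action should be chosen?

C

Row maxima: A=215, B=20, C=485, D=285
Best best-case = 485 → C.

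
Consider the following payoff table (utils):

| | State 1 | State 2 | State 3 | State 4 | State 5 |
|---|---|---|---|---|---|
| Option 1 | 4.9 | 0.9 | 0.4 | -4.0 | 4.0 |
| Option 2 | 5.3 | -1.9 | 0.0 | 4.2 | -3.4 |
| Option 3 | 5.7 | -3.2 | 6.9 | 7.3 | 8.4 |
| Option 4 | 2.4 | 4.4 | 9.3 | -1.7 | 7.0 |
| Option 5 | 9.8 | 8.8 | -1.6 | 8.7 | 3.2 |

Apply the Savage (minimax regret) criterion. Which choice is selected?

Option 4

Column bests: State 1=9.8, State 2=8.8, State 3=9.3, State 4=8.7, State 5=8.4.
Option 1 regrets: 4.9, 7.9, 8.9, 12.7, 4.4 → max 12.7
Option 2 regrets: 4.5, 10.7, 9.3, 4.5, 11.8 → max 11.8
Option 3 regrets: 4.1, 12.0, 2.4, 1.4, 0.0 → max 12.0
Option 4 regrets: 7.4, 4.4, 0.0, 10.4, 1.4 → max 10.4
Option 5 regrets: 0.0, 0.0, 10.9, 0.0, 5.2 → max 10.9
Smallest max regret = 10.4 → Option 4.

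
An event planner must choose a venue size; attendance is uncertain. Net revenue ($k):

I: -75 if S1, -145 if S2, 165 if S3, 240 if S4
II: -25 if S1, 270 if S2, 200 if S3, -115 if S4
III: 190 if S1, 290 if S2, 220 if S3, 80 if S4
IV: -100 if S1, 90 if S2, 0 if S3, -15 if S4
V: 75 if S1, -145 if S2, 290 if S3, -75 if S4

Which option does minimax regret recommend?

III

Column bests: S1=190, S2=290, S3=290, S4=240.
I regrets: 265, 435, 125, 0 → max 435
II regrets: 215, 20, 90, 355 → max 355
III regrets: 0, 0, 70, 160 → max 160
IV regrets: 290, 200, 290, 255 → max 290
V regrets: 115, 435, 0, 315 → max 435
Smallest max regret = 160 → III.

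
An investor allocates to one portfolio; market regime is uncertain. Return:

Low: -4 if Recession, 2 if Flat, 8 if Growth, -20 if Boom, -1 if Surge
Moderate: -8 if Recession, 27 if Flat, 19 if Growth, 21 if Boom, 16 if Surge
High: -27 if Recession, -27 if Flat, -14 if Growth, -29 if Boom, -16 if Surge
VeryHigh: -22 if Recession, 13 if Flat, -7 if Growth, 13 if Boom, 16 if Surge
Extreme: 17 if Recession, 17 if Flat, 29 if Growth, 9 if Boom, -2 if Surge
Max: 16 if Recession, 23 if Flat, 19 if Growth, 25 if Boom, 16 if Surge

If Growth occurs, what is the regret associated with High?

Best payoff under Growth is 29.
Regret = 29 − (-14) = 43.

43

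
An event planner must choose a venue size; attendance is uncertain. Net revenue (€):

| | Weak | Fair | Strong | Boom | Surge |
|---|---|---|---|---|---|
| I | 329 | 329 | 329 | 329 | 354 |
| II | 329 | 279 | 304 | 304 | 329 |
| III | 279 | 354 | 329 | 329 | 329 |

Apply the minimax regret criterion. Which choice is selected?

Column bests: Weak=329, Fair=354, Strong=329, Boom=329, Surge=354.
I regrets: 0, 25, 0, 0, 0 → max 25
II regrets: 0, 75, 25, 25, 25 → max 75
III regrets: 50, 0, 0, 0, 25 → max 50
Smallest max regret = 25 → I.

I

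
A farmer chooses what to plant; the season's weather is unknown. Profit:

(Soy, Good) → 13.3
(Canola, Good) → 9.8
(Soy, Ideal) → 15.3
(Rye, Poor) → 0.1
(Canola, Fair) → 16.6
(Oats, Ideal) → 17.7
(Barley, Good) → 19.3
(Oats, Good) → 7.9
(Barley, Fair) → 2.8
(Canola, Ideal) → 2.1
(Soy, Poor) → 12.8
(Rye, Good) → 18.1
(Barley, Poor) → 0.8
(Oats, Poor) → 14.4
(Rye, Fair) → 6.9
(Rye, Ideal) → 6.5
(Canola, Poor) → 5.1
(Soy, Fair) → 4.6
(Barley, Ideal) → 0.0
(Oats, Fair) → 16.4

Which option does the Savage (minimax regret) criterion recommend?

Column bests: Poor=14.4, Fair=16.6, Good=19.3, Ideal=17.7.
Soy regrets: 1.6, 12.0, 6.0, 2.4 → max 12.0
Barley regrets: 13.6, 13.8, 0.0, 17.7 → max 17.7
Canola regrets: 9.3, 0.0, 9.5, 15.6 → max 15.6
Rye regrets: 14.3, 9.7, 1.2, 11.2 → max 14.3
Oats regrets: 0.0, 0.2, 11.4, 0.0 → max 11.4
Smallest max regret = 11.4 → Oats.

Oats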